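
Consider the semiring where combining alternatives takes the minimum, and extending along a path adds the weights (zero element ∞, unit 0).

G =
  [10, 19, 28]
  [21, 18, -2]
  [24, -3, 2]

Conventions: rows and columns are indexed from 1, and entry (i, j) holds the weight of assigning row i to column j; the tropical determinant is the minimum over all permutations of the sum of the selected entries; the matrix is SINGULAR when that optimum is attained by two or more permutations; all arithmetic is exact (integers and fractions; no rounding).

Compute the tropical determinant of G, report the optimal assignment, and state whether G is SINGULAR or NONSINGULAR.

σ = (1, 2, 3): 10 + 18 + 2 = 30
σ = (1, 3, 2): 10 + (-2) + (-3) = 5
σ = (2, 1, 3): 19 + 21 + 2 = 42
σ = (2, 3, 1): 19 + (-2) + 24 = 41
σ = (3, 1, 2): 28 + 21 + (-3) = 46
σ = (3, 2, 1): 28 + 18 + 24 = 70
Optimal value attained by: σ = (1, 3, 2).
Answer: det⊕(G) = 5; verdict: NONSINGULAR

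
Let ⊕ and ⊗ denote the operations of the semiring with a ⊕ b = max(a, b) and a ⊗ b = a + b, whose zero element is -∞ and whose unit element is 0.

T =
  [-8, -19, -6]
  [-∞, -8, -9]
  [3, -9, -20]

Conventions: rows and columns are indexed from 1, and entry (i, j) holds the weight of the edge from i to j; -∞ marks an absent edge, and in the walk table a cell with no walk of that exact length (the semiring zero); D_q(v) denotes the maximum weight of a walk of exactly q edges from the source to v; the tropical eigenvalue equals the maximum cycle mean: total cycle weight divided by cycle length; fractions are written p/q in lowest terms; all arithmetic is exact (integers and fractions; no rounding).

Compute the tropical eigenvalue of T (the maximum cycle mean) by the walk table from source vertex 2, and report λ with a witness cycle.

q=0: [-∞, 0, -∞]
q=1: [-∞, -8, -9]
q=2: [-6, -16, -17]
q=3: [-14, -24, -12]
Optimal cycle mean attained by: cycle 1->3->1, total (-6) + 3, length 2.
Answer: λ = -3/2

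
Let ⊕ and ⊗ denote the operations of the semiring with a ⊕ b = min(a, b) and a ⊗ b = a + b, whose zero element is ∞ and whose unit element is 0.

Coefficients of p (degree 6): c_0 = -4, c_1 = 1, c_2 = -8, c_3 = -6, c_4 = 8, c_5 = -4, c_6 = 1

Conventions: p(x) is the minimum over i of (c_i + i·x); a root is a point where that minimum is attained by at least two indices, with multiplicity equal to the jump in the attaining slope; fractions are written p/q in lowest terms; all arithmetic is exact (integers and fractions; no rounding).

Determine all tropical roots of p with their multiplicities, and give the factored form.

hull edge (i=0, c=-4) to (i=2, c=-8): slope -2, span 2
hull edge (i=2, c=-8) to (i=5, c=-4): slope 4/3, span 3
hull edge (i=5, c=-4) to (i=6, c=1): slope 5, span 1
Factored form: p(x) = 1 ⊗ (x ⊕ (-5)) ⊗ (x ⊕ (-4/3)) ⊗ (x ⊕ (-4/3)) ⊗ (x ⊕ (-4/3)) ⊗ (x ⊕ 2) ⊗ (x ⊕ 2)
Answer: roots = -5 (mult 1), -4/3 (mult 3), 2 (mult 2)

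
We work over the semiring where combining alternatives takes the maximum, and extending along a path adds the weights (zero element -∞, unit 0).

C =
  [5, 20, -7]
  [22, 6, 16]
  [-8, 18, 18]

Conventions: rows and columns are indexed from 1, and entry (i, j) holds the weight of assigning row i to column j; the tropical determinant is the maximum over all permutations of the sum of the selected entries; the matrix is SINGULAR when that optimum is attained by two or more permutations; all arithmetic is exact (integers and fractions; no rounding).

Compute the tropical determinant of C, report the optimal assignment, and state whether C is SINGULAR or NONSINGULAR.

σ = (1, 2, 3): 5 + 6 + 18 = 29
σ = (1, 3, 2): 5 + 16 + 18 = 39
σ = (2, 1, 3): 20 + 22 + 18 = 60
σ = (2, 3, 1): 20 + 16 + (-8) = 28
σ = (3, 1, 2): (-7) + 22 + 18 = 33
σ = (3, 2, 1): (-7) + 6 + (-8) = -9
Optimal value attained by: σ = (2, 1, 3).
Answer: det⊕(C) = 60; verdict: NONSINGULAR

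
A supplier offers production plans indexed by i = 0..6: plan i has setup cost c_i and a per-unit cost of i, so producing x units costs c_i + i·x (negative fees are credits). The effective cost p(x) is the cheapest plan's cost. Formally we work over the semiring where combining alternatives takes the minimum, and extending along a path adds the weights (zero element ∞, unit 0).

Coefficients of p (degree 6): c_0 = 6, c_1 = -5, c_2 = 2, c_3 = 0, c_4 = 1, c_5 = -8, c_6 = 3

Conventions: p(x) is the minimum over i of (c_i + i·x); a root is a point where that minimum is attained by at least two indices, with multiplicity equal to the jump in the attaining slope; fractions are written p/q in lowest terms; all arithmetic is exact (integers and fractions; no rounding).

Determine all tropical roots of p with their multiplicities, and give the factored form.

hull edge (i=0, c=6) to (i=1, c=-5): slope -11, span 1
hull edge (i=1, c=-5) to (i=5, c=-8): slope -3/4, span 4
hull edge (i=5, c=-8) to (i=6, c=3): slope 11, span 1
Factored form: p(x) = 3 ⊗ (x ⊕ (-11)) ⊗ (x ⊕ 3/4) ⊗ (x ⊕ 3/4) ⊗ (x ⊕ 3/4) ⊗ (x ⊕ 3/4) ⊗ (x ⊕ 11)
Answer: roots = -11 (mult 1), 3/4 (mult 4), 11 (mult 1)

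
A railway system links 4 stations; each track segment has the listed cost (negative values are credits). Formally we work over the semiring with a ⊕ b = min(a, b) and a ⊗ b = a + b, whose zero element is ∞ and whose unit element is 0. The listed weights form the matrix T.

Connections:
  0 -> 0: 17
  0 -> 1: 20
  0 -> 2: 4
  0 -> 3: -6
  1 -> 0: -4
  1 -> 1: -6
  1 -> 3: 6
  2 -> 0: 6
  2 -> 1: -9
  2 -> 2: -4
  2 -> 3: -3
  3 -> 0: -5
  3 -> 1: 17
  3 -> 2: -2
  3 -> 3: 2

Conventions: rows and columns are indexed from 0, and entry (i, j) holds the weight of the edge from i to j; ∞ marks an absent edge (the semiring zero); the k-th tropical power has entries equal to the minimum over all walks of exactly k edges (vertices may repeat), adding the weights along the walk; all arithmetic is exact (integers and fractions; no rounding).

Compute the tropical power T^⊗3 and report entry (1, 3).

T^⊗2:
  [-11, -5, -8, -4]
  [-10, -12, 0, -10]
  [-13, -15, -8, -7]
  [-3, -11, -6, -11]
T^⊗3:
  [-9, -17, -12, -17]
  [-16, -18, -12, -16]
  [-19, -21, -12, -19]
  [-16, -17, -13, -9]
Key observation: the optimum is the walk 1->1->0->3, with weight (-6) + (-4) + (-6) = -16.
Optimal value attained by: walk 1->1->0->3.
Answer: (T^⊗3)[1][3] = -16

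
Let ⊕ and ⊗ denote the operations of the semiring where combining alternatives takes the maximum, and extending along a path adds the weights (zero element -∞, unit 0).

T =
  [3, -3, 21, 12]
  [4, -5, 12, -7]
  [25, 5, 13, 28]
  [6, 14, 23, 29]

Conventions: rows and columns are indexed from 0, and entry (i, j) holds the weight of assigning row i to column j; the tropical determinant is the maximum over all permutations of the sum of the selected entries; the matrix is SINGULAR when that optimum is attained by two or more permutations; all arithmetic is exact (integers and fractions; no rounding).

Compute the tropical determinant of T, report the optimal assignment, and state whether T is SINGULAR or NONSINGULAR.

σ = (0, 1, 2, 3): 3 + (-5) + 13 + 29 = 40
σ = (0, 1, 3, 2): 3 + (-5) + 28 + 23 = 49
σ = (0, 2, 1, 3): 3 + 12 + 5 + 29 = 49
σ = (0, 2, 3, 1): 3 + 12 + 28 + 14 = 57
σ = (0, 3, 1, 2): 3 + (-7) + 5 + 23 = 24
σ = (0, 3, 2, 1): 3 + (-7) + 13 + 14 = 23
σ = (1, 0, 2, 3): (-3) + 4 + 13 + 29 = 43
σ = (1, 0, 3, 2): (-3) + 4 + 28 + 23 = 52
σ = (1, 2, 0, 3): (-3) + 12 + 25 + 29 = 63
σ = (1, 2, 3, 0): (-3) + 12 + 28 + 6 = 43
σ = (1, 3, 0, 2): (-3) + (-7) + 25 + 23 = 38
σ = (1, 3, 2, 0): (-3) + (-7) + 13 + 6 = 9
σ = (2, 0, 1, 3): 21 + 4 + 5 + 29 = 59
σ = (2, 0, 3, 1): 21 + 4 + 28 + 14 = 67
σ = (2, 1, 0, 3): 21 + (-5) + 25 + 29 = 70
σ = (2, 1, 3, 0): 21 + (-5) + 28 + 6 = 50
σ = (2, 3, 0, 1): 21 + (-7) + 25 + 14 = 53
σ = (2, 3, 1, 0): 21 + (-7) + 5 + 6 = 25
σ = (3, 0, 1, 2): 12 + 4 + 5 + 23 = 44
σ = (3, 0, 2, 1): 12 + 4 + 13 + 14 = 43
σ = (3, 1, 0, 2): 12 + (-5) + 25 + 23 = 55
σ = (3, 1, 2, 0): 12 + (-5) + 13 + 6 = 26
σ = (3, 2, 0, 1): 12 + 12 + 25 + 14 = 63
σ = (3, 2, 1, 0): 12 + 12 + 5 + 6 = 35
Optimal value attained by: σ = (2, 1, 0, 3).
Answer: det⊕(T) = 70; verdict: NONSINGULAR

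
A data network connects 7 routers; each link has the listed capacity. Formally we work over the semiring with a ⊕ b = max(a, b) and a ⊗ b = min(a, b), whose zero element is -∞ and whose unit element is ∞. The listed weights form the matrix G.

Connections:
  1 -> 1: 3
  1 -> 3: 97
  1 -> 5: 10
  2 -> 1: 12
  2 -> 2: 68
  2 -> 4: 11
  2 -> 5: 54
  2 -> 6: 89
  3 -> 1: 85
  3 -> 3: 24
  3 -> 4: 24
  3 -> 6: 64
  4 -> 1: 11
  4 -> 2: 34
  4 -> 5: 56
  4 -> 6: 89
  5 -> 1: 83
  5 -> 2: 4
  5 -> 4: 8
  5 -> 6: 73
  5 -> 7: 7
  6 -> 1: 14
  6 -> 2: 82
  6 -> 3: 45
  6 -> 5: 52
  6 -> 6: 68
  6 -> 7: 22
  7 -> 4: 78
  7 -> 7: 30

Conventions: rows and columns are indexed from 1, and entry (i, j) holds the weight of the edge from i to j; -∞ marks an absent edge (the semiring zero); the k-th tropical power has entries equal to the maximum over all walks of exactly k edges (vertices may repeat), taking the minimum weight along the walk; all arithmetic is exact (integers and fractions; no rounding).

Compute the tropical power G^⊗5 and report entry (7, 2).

G^⊗2:
  [85, 4, 24, 24, 3, 64, 7]
  [54, 82, 45, 11, 54, 68, 22]
  [24, 64, 85, 24, 52, 64, 22]
  [56, 82, 45, 11, 52, 68, 22]
  [14, 73, 83, 7, 52, 68, 22]
  [52, 68, 45, 24, 54, 82, 22]
  [11, 34, -∞, 30, 56, 78, 30]
G^⊗3:
  [24, 64, 85, 24, 52, 64, 22]
  [54, 68, 54, 24, 54, 82, 22]
  [85, 64, 45, 24, 54, 64, 22]
  [52, 68, 56, 24, 54, 82, 22]
  [83, 68, 45, 24, 54, 73, 22]
  [54, 82, 52, 24, 54, 68, 22]
  [56, 78, 45, 30, 52, 68, 30]
G^⊗4:
  [85, 64, 45, 24, 54, 64, 22]
  [54, 82, 54, 24, 54, 68, 22]
  [54, 64, 85, 24, 54, 64, 22]
  [56, 82, 52, 24, 54, 68, 22]
  [54, 73, 83, 24, 54, 68, 22]
  [54, 68, 54, 24, 54, 82, 22]
  [52, 68, 56, 30, 54, 78, 30]
G^⊗5:
  [54, 64, 85, 24, 54, 64, 22]
  [54, 68, 54, 24, 54, 82, 22]
  [85, 64, 54, 24, 54, 64, 22]
  [54, 68, 56, 24, 54, 82, 22]
  [83, 68, 54, 24, 54, 73, 22]
  [54, 82, 54, 24, 54, 68, 22]
  [56, 78, 52, 30, 54, 68, 30]
Key observation: the optimum is the walk 7->4->6->2->6->2, with weight 78 min 89 min 82 min 89 min 82 = 78.
Optimal value attained by: walk 7->4->6->2->6->2.
Answer: (G^⊗5)[7][2] = 78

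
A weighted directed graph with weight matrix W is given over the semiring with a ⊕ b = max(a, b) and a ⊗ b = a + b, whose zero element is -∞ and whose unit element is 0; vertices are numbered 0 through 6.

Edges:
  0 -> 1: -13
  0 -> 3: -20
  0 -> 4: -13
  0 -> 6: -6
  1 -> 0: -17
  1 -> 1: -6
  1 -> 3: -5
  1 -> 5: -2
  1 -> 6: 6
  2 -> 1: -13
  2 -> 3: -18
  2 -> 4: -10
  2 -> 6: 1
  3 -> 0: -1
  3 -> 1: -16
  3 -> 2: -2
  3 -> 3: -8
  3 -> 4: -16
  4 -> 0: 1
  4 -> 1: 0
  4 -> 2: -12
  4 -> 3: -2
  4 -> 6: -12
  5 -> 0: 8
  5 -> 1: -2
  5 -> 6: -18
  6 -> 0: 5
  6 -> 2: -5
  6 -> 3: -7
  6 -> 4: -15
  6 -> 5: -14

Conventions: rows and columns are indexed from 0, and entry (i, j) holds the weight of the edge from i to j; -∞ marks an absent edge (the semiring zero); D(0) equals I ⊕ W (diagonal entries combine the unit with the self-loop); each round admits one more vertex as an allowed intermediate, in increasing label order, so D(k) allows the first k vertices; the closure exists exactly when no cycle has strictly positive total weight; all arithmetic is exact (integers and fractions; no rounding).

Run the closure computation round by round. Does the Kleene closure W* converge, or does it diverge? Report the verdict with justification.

D(0):
  [0, -13, -∞, -20, -13, -∞, -6]
  [-17, 0, -∞, -5, -∞, -2, 6]
  [-∞, -13, 0, -18, -10, -∞, 1]
  [-1, -16, -2, 0, -16, -∞, -∞]
  [1, 0, -12, -2, 0, -∞, -12]
  [8, -2, -∞, -∞, -∞, 0, -18]
  [5, -∞, -5, -7, -15, -14, 0]
D(1):
  [0, -13, -∞, -20, -13, -∞, -6]
  [-17, 0, -∞, -5, -30, -2, 6]
  [-∞, -13, 0, -18, -10, -∞, 1]
  [-1, -14, -2, 0, -14, -∞, -7]
  [1, 0, -12, -2, 0, -∞, -5]
  [8, -2, -∞, -12, -5, 0, 2]
  [5, -8, -5, -7, -8, -14, 0]
D(2):
  [0, -13, -∞, -18, -13, -15, -6]
  [-17, 0, -∞, -5, -30, -2, 6]
  [-30, -13, 0, -18, -10, -15, 1]
  [-1, -14, -2, 0, -14, -16, -7]
  [1, 0, -12, -2, 0, -2, 6]
  [8, -2, -∞, -7, -5, 0, 4]
  [5, -8, -5, -7, -8, -10, 0]
D(3):
  [0, -13, -∞, -18, -13, -15, -6]
  [-17, 0, -∞, -5, -30, -2, 6]
  [-30, -13, 0, -18, -10, -15, 1]
  [-1, -14, -2, 0, -12, -16, -1]
  [1, 0, -12, -2, 0, -2, 6]
  [8, -2, -∞, -7, -5, 0, 4]
  [5, -8, -5, -7, -8, -10, 0]
D(4):
  [0, -13, -20, -18, -13, -15, -6]
  [-6, 0, -7, -5, -17, -2, 6]
  [-19, -13, 0, -18, -10, -15, 1]
  [-1, -14, -2, 0, -12, -16, -1]
  [1, 0, -4, -2, 0, -2, 6]
  [8, -2, -9, -7, -5, 0, 4]
  [5, -8, -5, -7, -8, -10, 0]
D(5):
  [0, -13, -17, -15, -13, -15, -6]
  [-6, 0, -7, -5, -17, -2, 6]
  [-9, -10, 0, -12, -10, -12, 1]
  [-1, -12, -2, 0, -12, -14, -1]
  [1, 0, -4, -2, 0, -2, 6]
  [8, -2, -9, -7, -5, 0, 4]
  [5, -8, -5, -7, -8, -10, 0]
D(6):
  [0, -13, -17, -15, -13, -15, -6]
  [6, 0, -7, -5, -7, -2, 6]
  [-4, -10, 0, -12, -10, -12, 1]
  [-1, -12, -2, 0, -12, -14, -1]
  [6, 0, -4, -2, 0, -2, 6]
  [8, -2, -9, -7, -5, 0, 4]
  [5, -8, -5, -7, -8, -10, 0]
D(7):
  [0, -13, -11, -13, -13, -15, -6]
  [11, 0, 1, -1, -2, -2, 6]
  [6, -7, 0, -6, -7, -9, 1]
  [4, -9, -2, 0, -9, -11, -1]
  [11, 0, 1, -1, 0, -2, 6]
  [9, -2, -1, -3, -4, 0, 4]
  [5, -8, -5, -7, -8, -10, 0]
Key observation: every diagonal entry stays at the unit through all rounds, so no improving cycle exists.
Answer: CONVERGES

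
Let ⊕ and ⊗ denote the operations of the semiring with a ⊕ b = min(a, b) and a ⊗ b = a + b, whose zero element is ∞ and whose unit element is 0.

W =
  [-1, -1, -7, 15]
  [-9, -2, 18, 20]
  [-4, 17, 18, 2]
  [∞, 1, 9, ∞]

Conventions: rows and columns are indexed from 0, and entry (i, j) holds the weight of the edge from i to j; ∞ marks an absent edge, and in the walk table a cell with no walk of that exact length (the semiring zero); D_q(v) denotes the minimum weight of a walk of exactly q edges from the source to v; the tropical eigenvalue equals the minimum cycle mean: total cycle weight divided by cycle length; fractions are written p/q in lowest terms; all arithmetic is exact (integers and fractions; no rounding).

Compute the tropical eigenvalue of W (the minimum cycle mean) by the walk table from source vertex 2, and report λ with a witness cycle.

q=0: [∞, ∞, 0, ∞]
q=1: [-4, 17, 18, 2]
q=2: [-5, -5, -11, 11]
q=3: [-15, -7, -12, -9]
q=4: [-16, -16, -22, -10]
Optimal cycle mean attained by: cycle 0->2->0, total (-7) + (-4), length 2.
Answer: λ = -11/2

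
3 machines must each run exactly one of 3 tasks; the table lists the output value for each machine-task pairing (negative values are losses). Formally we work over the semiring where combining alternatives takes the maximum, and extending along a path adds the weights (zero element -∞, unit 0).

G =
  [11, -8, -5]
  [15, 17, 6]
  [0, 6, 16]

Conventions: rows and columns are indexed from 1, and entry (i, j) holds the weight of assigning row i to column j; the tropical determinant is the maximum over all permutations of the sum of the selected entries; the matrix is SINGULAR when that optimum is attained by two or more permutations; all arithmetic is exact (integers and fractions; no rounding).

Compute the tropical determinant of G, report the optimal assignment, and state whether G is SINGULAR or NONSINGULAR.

σ = (1, 2, 3): 11 + 17 + 16 = 44
σ = (1, 3, 2): 11 + 6 + 6 = 23
σ = (2, 1, 3): (-8) + 15 + 16 = 23
σ = (2, 3, 1): (-8) + 6 + 0 = -2
σ = (3, 1, 2): (-5) + 15 + 6 = 16
σ = (3, 2, 1): (-5) + 17 + 0 = 12
Optimal value attained by: σ = (1, 2, 3).
Answer: det⊕(G) = 44; verdict: NONSINGULAR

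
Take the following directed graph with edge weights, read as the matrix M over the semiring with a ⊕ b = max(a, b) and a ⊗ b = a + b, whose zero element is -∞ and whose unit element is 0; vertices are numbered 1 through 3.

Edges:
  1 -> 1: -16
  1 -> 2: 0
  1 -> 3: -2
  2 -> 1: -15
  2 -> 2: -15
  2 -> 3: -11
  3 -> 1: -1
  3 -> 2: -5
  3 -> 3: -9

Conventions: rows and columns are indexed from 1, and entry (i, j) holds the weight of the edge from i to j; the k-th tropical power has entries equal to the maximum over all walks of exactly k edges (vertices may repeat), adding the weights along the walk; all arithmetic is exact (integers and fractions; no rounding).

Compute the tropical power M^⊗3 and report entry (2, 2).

M^⊗2:
  [-3, -7, -11]
  [-12, -15, -17]
  [-10, -1, -3]
M^⊗3:
  [-12, -3, -5]
  [-18, -12, -14]
  [-4, -8, -12]
Key observation: the optimum is the walk 2->3->1->2, with weight (-11) + (-1) + 0 = -12.
Optimal value attained by: walk 2->3->1->2.
Answer: (M^⊗3)[2][2] = -12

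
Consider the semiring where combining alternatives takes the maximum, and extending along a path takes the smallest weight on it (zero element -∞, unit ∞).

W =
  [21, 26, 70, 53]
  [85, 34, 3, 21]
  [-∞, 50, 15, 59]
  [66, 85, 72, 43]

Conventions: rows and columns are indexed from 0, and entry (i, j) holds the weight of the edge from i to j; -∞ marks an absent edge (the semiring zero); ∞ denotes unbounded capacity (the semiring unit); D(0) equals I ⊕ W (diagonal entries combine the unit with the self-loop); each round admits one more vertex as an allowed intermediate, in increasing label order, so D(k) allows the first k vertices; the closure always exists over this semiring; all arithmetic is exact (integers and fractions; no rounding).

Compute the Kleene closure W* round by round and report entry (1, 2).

D(0):
  [∞, 26, 70, 53]
  [85, ∞, 3, 21]
  [-∞, 50, ∞, 59]
  [66, 85, 72, ∞]
D(1):
  [∞, 26, 70, 53]
  [85, ∞, 70, 53]
  [-∞, 50, ∞, 59]
  [66, 85, 72, ∞]
D(2):
  [∞, 26, 70, 53]
  [85, ∞, 70, 53]
  [50, 50, ∞, 59]
  [85, 85, 72, ∞]
D(3):
  [∞, 50, 70, 59]
  [85, ∞, 70, 59]
  [50, 50, ∞, 59]
  [85, 85, 72, ∞]
D(4):
  [∞, 59, 70, 59]
  [85, ∞, 70, 59]
  [59, 59, ∞, 59]
  [85, 85, 72, ∞]
Answer: W*[1][2] = 70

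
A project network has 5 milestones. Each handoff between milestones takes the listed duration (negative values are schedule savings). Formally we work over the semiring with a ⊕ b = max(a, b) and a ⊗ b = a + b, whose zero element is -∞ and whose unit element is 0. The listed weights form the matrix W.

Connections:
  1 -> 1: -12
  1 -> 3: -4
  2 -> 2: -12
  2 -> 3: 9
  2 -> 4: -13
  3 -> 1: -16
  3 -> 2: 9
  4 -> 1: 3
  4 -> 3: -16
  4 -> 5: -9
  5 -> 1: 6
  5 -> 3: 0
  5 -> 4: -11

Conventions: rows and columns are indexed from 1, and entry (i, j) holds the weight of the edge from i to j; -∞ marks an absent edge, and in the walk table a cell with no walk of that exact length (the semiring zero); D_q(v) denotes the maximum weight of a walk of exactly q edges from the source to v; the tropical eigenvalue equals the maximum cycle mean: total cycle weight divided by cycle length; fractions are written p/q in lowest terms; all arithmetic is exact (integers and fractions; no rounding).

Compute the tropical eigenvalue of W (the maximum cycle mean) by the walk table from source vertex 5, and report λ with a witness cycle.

q=0: [-∞, -∞, -∞, -∞, 0]
q=1: [6, -∞, 0, -11, -∞]
q=2: [-6, 9, 2, -∞, -20]
q=3: [-14, 11, 18, -4, -∞]
q=4: [2, 27, 20, -2, -13]
q=5: [4, 29, 36, 14, -11]
Optimal cycle mean attained by: cycle 2->3->2, total 9 + 9, length 2.
Answer: λ = 9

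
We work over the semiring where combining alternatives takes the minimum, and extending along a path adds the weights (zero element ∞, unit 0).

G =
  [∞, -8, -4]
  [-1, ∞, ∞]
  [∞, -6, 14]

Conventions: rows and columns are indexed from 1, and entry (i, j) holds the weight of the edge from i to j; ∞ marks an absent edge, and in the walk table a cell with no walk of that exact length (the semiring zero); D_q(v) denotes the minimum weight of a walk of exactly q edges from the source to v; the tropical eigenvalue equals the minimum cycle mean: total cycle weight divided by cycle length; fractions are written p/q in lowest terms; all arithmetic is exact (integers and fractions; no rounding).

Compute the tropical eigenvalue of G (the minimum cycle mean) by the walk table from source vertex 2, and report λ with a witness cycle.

q=0: [∞, 0, ∞]
q=1: [-1, ∞, ∞]
q=2: [∞, -9, -5]
q=3: [-10, -11, 9]
Optimal cycle mean attained by: cycle 1->2->1, total (-8) + (-1), length 2.
Answer: λ = -9/2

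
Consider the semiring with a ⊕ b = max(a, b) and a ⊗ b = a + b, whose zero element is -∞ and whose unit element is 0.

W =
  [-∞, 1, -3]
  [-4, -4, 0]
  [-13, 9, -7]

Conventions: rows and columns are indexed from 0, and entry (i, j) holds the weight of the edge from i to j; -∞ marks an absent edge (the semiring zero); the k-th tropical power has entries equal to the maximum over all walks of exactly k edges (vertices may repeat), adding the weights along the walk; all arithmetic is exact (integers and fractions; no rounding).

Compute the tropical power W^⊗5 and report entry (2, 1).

W^⊗2:
  [-3, 6, 1]
  [-8, 9, -4]
  [5, 5, 9]
W^⊗3:
  [2, 10, 6]
  [5, 5, 9]
  [1, 18, 5]
W^⊗4:
  [6, 15, 10]
  [1, 18, 5]
  [14, 14, 18]
W^⊗5:
  [11, 19, 15]
  [14, 14, 18]
  [10, 27, 14]
Key observation: the optimum is the walk 2->1->2->1->2->1, with weight 9 + 0 + 9 + 0 + 9 = 27.
Optimal value attained by: walk 2->1->2->1->2->1.
Answer: (W^⊗5)[2][1] = 27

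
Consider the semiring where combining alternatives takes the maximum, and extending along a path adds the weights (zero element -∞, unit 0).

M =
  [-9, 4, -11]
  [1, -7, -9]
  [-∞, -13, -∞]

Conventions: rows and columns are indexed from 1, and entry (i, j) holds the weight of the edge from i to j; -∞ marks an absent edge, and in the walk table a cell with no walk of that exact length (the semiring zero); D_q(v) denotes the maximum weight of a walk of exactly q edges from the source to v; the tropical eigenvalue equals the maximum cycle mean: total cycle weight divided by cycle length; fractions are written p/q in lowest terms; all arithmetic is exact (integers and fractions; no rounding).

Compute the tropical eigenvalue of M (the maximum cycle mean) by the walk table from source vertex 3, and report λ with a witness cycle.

q=0: [-∞, -∞, 0]
q=1: [-∞, -13, -∞]
q=2: [-12, -20, -22]
q=3: [-19, -8, -23]
Optimal cycle mean attained by: cycle 1->2->1, total 4 + 1, length 2.
Answer: λ = 5/2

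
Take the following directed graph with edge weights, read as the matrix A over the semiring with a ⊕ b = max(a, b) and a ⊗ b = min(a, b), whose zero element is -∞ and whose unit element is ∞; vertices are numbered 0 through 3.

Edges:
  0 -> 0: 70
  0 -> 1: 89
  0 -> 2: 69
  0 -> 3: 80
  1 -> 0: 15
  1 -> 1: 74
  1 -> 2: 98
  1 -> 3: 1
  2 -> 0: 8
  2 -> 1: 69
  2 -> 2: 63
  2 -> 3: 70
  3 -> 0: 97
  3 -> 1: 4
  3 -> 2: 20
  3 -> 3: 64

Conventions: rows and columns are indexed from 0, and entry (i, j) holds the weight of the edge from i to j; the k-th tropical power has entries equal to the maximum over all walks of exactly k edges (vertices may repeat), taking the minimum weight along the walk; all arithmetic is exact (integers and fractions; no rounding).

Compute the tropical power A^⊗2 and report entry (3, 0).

A^⊗2:
  [80, 74, 89, 70]
  [15, 74, 74, 70]
  [70, 69, 69, 64]
  [70, 89, 69, 80]
Key observation: the optimum is the walk 3->0->0, with weight 97 min 70 = 70.
Optimal value attained by: walk 3->0->0.
Answer: (A^⊗2)[3][0] = 70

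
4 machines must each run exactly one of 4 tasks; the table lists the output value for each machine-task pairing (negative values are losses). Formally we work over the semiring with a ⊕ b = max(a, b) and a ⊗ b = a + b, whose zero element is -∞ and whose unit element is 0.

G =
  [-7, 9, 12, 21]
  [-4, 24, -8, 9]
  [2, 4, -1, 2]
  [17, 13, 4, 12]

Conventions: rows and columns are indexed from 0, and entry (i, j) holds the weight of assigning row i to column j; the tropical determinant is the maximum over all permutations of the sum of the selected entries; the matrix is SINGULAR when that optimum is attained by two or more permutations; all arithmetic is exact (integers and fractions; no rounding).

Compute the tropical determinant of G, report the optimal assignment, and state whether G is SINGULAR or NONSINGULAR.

σ = (0, 1, 2, 3): (-7) + 24 + (-1) + 12 = 28
σ = (0, 1, 3, 2): (-7) + 24 + 2 + 4 = 23
σ = (0, 2, 1, 3): (-7) + (-8) + 4 + 12 = 1
σ = (0, 2, 3, 1): (-7) + (-8) + 2 + 13 = 0
σ = (0, 3, 1, 2): (-7) + 9 + 4 + 4 = 10
σ = (0, 3, 2, 1): (-7) + 9 + (-1) + 13 = 14
σ = (1, 0, 2, 3): 9 + (-4) + (-1) + 12 = 16
σ = (1, 0, 3, 2): 9 + (-4) + 2 + 4 = 11
σ = (1, 2, 0, 3): 9 + (-8) + 2 + 12 = 15
σ = (1, 2, 3, 0): 9 + (-8) + 2 + 17 = 20
σ = (1, 3, 0, 2): 9 + 9 + 2 + 4 = 24
σ = (1, 3, 2, 0): 9 + 9 + (-1) + 17 = 34
σ = (2, 0, 1, 3): 12 + (-4) + 4 + 12 = 24
σ = (2, 0, 3, 1): 12 + (-4) + 2 + 13 = 23
σ = (2, 1, 0, 3): 12 + 24 + 2 + 12 = 50
σ = (2, 1, 3, 0): 12 + 24 + 2 + 17 = 55
σ = (2, 3, 0, 1): 12 + 9 + 2 + 13 = 36
σ = (2, 3, 1, 0): 12 + 9 + 4 + 17 = 42
σ = (3, 0, 1, 2): 21 + (-4) + 4 + 4 = 25
σ = (3, 0, 2, 1): 21 + (-4) + (-1) + 13 = 29
σ = (3, 1, 0, 2): 21 + 24 + 2 + 4 = 51
σ = (3, 1, 2, 0): 21 + 24 + (-1) + 17 = 61
σ = (3, 2, 0, 1): 21 + (-8) + 2 + 13 = 28
σ = (3, 2, 1, 0): 21 + (-8) + 4 + 17 = 34
Optimal value attained by: σ = (3, 1, 2, 0).
Answer: det⊕(G) = 61; verdict: NONSINGULAR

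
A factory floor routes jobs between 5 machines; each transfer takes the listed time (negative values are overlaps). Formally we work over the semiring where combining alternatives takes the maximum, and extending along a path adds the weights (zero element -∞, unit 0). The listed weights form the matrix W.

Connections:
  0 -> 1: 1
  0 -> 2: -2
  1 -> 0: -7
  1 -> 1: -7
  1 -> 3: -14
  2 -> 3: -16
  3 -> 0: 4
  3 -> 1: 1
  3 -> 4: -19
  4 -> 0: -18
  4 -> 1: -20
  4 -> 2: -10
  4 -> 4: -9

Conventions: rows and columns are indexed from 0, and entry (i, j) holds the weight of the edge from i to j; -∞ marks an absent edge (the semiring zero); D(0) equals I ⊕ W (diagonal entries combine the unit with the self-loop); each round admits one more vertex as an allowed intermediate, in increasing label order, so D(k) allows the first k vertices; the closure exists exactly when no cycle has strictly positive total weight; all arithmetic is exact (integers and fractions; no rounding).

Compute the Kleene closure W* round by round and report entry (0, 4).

D(0):
  [0, 1, -2, -∞, -∞]
  [-7, 0, -∞, -14, -∞]
  [-∞, -∞, 0, -16, -∞]
  [4, 1, -∞, 0, -19]
  [-18, -20, -10, -∞, 0]
D(1):
  [0, 1, -2, -∞, -∞]
  [-7, 0, -9, -14, -∞]
  [-∞, -∞, 0, -16, -∞]
  [4, 5, 2, 0, -19]
  [-18, -17, -10, -∞, 0]
D(2):
  [0, 1, -2, -13, -∞]
  [-7, 0, -9, -14, -∞]
  [-∞, -∞, 0, -16, -∞]
  [4, 5, 2, 0, -19]
  [-18, -17, -10, -31, 0]
D(3):
  [0, 1, -2, -13, -∞]
  [-7, 0, -9, -14, -∞]
  [-∞, -∞, 0, -16, -∞]
  [4, 5, 2, 0, -19]
  [-18, -17, -10, -26, 0]
D(4):
  [0, 1, -2, -13, -32]
  [-7, 0, -9, -14, -33]
  [-12, -11, 0, -16, -35]
  [4, 5, 2, 0, -19]
  [-18, -17, -10, -26, 0]
D(5):
  [0, 1, -2, -13, -32]
  [-7, 0, -9, -14, -33]
  [-12, -11, 0, -16, -35]
  [4, 5, 2, 0, -19]
  [-18, -17, -10, -26, 0]
Answer: W*[0][4] = -32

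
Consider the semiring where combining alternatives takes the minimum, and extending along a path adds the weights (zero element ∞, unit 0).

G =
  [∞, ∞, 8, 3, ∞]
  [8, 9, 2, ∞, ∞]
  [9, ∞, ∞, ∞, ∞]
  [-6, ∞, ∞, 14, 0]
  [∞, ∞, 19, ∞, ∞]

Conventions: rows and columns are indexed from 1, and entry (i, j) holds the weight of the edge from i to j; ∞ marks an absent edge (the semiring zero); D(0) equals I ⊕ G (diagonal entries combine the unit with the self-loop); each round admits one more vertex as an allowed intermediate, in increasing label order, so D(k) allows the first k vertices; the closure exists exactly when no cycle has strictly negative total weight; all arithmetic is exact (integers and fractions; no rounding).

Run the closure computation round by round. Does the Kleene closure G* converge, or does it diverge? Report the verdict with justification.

D(0):
  [0, ∞, 8, 3, ∞]
  [8, 0, 2, ∞, ∞]
  [9, ∞, 0, ∞, ∞]
  [-6, ∞, ∞, 0, 0]
  [∞, ∞, 19, ∞, 0]
Detection: at round 1, diagonal entry (4, 4) turns strictly negative.
Key observation: the cycle 4->1->4 has total weight (-6) + 3, which is strictly negative.
Answer: DIVERGES — negative cycle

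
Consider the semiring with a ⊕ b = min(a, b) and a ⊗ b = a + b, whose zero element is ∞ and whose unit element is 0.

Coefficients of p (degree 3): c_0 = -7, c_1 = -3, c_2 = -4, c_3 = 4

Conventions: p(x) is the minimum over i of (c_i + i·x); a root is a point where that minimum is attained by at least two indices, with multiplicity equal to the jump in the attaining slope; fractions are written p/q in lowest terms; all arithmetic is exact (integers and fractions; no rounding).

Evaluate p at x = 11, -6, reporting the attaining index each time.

p(11) = min(-7+0·11=-7, -3+1·11=8, -4+2·11=18, 4+3·11=37) = -7 (attained by i=0)
p(-6) = min(-7+0·(-6)=-7, -3+1·(-6)=-9, -4+2·(-6)=-16, 4+3·(-6)=-14) = -16 (attained by i=2)
Answer: p(11) = -7; p(-6) = -16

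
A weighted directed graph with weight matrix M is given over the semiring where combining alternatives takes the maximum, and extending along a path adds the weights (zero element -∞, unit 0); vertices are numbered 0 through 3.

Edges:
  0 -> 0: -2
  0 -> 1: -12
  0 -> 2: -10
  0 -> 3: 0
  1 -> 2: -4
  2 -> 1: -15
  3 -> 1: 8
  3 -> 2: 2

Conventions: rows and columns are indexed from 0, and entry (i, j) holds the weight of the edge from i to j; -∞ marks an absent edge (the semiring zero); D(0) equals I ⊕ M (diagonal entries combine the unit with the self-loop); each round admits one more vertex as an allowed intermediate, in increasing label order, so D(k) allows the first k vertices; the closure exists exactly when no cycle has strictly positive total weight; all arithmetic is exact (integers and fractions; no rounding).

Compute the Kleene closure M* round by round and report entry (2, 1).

D(0):
  [0, -12, -10, 0]
  [-∞, 0, -4, -∞]
  [-∞, -15, 0, -∞]
  [-∞, 8, 2, 0]
D(1):
  [0, -12, -10, 0]
  [-∞, 0, -4, -∞]
  [-∞, -15, 0, -∞]
  [-∞, 8, 2, 0]
D(2):
  [0, -12, -10, 0]
  [-∞, 0, -4, -∞]
  [-∞, -15, 0, -∞]
  [-∞, 8, 4, 0]
D(3):
  [0, -12, -10, 0]
  [-∞, 0, -4, -∞]
  [-∞, -15, 0, -∞]
  [-∞, 8, 4, 0]
D(4):
  [0, 8, 4, 0]
  [-∞, 0, -4, -∞]
  [-∞, -15, 0, -∞]
  [-∞, 8, 4, 0]
Answer: M*[2][1] = -15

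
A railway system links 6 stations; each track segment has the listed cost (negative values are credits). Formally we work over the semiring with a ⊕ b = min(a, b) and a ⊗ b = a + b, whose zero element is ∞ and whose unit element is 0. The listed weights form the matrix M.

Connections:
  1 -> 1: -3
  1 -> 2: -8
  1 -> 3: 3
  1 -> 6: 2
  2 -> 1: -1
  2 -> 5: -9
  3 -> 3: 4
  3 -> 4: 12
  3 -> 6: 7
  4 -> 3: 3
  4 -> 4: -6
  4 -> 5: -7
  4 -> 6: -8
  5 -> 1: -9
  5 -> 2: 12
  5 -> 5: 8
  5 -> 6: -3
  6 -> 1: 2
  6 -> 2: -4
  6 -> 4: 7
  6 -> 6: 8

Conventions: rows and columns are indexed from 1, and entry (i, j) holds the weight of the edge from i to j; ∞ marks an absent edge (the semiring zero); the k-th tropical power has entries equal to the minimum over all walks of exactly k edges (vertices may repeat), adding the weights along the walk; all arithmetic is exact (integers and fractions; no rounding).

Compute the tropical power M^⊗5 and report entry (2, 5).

M^⊗2:
  [-9, -11, 0, 9, -17, -1]
  [-18, -9, 2, ∞, -1, -12]
  [9, 3, 8, 6, 5, 4]
  [-16, -12, -3, -12, -13, -14]
  [-12, -17, -6, 4, 3, -7]
  [-5, -6, 5, 1, -13, -1]
M^⊗3:
  [-26, -17, -6, 3, -20, -20]
  [-21, -26, -15, -5, -18, -16]
  [-4, 0, 9, 0, -6, -2]
  [-22, -24, -13, -18, -21, -20]
  [-18, -20, -9, -2, -26, -10]
  [-22, -13, -2, -5, -15, -16]
M^⊗4:
  [-29, -34, -23, -13, -26, -24]
  [-27, -29, -18, -11, -35, -21]
  [-15, -12, -1, -6, -9, -9]
  [-30, -30, -19, -24, -33, -26]
  [-35, -26, -15, -8, -29, -29]
  [-25, -30, -19, -11, -22, -20]
M^⊗5:
  [-35, -37, -26, -19, -43, -29]
  [-44, -35, -24, -17, -38, -38]
  [-18, -23, -12, -12, -21, -14]
  [-42, -38, -27, -30, -39, -36]
  [-38, -43, -32, -22, -35, -33]
  [-31, -33, -22, -17, -39, -25]
Key observation: the optimum is the walk 2->5->1->1->2->5, with weight (-9) + (-9) + (-3) + (-8) + (-9) = -38.
Optimal value attained by: walk 2->5->1->1->2->5.
Answer: (M^⊗5)[2][5] = -38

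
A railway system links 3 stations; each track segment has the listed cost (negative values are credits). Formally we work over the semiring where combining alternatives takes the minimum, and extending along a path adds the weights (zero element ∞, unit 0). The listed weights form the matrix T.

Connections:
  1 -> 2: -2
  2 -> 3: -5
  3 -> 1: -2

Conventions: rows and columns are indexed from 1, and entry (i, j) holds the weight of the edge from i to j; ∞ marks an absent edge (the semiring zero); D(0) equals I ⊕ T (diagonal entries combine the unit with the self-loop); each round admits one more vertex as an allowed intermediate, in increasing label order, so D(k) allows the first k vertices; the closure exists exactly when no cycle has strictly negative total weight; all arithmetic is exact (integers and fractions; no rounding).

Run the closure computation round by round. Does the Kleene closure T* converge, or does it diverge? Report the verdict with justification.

D(0):
  [0, -2, ∞]
  [∞, 0, -5]
  [-2, ∞, 0]
D(1):
  [0, -2, ∞]
  [∞, 0, -5]
  [-2, -4, 0]
Detection: at round 2, diagonal entry (3, 3) turns strictly negative.
Key observation: the cycle 3->1->2->3 has total weight (-2) + (-2) + (-5), which is strictly negative.
Answer: DIVERGES — negative cycle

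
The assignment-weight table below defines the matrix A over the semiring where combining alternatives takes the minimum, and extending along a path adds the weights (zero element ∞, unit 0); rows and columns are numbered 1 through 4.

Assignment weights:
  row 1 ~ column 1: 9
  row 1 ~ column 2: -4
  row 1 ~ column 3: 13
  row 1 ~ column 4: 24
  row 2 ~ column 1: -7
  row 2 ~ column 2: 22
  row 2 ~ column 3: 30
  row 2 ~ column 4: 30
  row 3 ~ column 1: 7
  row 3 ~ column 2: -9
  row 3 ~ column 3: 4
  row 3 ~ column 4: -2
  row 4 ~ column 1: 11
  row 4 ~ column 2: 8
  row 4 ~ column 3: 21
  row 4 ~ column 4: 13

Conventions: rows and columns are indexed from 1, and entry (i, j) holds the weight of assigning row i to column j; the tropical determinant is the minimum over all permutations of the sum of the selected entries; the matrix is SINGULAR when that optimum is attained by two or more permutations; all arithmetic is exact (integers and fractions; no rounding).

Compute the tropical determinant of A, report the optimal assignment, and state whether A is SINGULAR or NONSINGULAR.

σ = (1, 2, 3, 4): 9 + 22 + 4 + 13 = 48
σ = (1, 2, 4, 3): 9 + 22 + (-2) + 21 = 50
σ = (1, 3, 2, 4): 9 + 30 + (-9) + 13 = 43
σ = (1, 3, 4, 2): 9 + 30 + (-2) + 8 = 45
σ = (1, 4, 2, 3): 9 + 30 + (-9) + 21 = 51
σ = (1, 4, 3, 2): 9 + 30 + 4 + 8 = 51
σ = (2, 1, 3, 4): (-4) + (-7) + 4 + 13 = 6
σ = (2, 1, 4, 3): (-4) + (-7) + (-2) + 21 = 8
σ = (2, 3, 1, 4): (-4) + 30 + 7 + 13 = 46
σ = (2, 3, 4, 1): (-4) + 30 + (-2) + 11 = 35
σ = (2, 4, 1, 3): (-4) + 30 + 7 + 21 = 54
σ = (2, 4, 3, 1): (-4) + 30 + 4 + 11 = 41
σ = (3, 1, 2, 4): 13 + (-7) + (-9) + 13 = 10
σ = (3, 1, 4, 2): 13 + (-7) + (-2) + 8 = 12
σ = (3, 2, 1, 4): 13 + 22 + 7 + 13 = 55
σ = (3, 2, 4, 1): 13 + 22 + (-2) + 11 = 44
σ = (3, 4, 1, 2): 13 + 30 + 7 + 8 = 58
σ = (3, 4, 2, 1): 13 + 30 + (-9) + 11 = 45
σ = (4, 1, 2, 3): 24 + (-7) + (-9) + 21 = 29
σ = (4, 1, 3, 2): 24 + (-7) + 4 + 8 = 29
σ = (4, 2, 1, 3): 24 + 22 + 7 + 21 = 74
σ = (4, 2, 3, 1): 24 + 22 + 4 + 11 = 61
σ = (4, 3, 1, 2): 24 + 30 + 7 + 8 = 69
σ = (4, 3, 2, 1): 24 + 30 + (-9) + 11 = 56
Optimal value attained by: σ = (2, 1, 3, 4).
Answer: det⊕(A) = 6; verdict: NONSINGULAR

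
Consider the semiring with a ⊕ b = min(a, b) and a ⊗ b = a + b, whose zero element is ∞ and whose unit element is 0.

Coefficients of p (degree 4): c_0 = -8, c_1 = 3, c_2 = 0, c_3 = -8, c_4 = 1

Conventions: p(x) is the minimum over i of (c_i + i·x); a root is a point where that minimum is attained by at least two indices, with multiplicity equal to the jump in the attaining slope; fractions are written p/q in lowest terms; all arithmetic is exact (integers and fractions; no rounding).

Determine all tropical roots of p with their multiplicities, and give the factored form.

hull edge (i=0, c=-8) to (i=3, c=-8): slope 0, span 3
hull edge (i=3, c=-8) to (i=4, c=1): slope 9, span 1
Factored form: p(x) = 1 ⊗ (x ⊕ (-9)) ⊗ (x ⊕ 0) ⊗ (x ⊕ 0) ⊗ (x ⊕ 0)
Answer: roots = -9 (mult 1), 0 (mult 3)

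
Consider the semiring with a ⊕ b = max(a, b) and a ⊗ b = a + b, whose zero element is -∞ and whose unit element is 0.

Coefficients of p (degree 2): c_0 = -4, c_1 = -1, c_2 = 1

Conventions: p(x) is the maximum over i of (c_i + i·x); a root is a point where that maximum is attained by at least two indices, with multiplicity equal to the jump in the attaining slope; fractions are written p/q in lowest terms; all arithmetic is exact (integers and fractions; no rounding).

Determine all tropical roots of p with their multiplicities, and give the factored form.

hull edge (i=0, c=-4) to (i=1, c=-1): slope 3, span 1
hull edge (i=1, c=-1) to (i=2, c=1): slope 2, span 1
Factored form: p(x) = 1 ⊗ (x ⊕ (-3)) ⊗ (x ⊕ (-2))
Answer: roots = -3 (mult 1), -2 (mult 1)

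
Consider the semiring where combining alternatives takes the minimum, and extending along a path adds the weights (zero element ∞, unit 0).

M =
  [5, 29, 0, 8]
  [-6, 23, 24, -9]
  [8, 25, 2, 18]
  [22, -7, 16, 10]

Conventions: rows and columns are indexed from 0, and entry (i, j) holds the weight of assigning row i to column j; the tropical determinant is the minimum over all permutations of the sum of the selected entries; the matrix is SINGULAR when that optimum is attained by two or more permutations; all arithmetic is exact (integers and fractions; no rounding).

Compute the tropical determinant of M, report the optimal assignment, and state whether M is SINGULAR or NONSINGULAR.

σ = (0, 1, 2, 3): 5 + 23 + 2 + 10 = 40
σ = (0, 1, 3, 2): 5 + 23 + 18 + 16 = 62
σ = (0, 2, 1, 3): 5 + 24 + 25 + 10 = 64
σ = (0, 2, 3, 1): 5 + 24 + 18 + (-7) = 40
σ = (0, 3, 1, 2): 5 + (-9) + 25 + 16 = 37
σ = (0, 3, 2, 1): 5 + (-9) + 2 + (-7) = -9
σ = (1, 0, 2, 3): 29 + (-6) + 2 + 10 = 35
σ = (1, 0, 3, 2): 29 + (-6) + 18 + 16 = 57
σ = (1, 2, 0, 3): 29 + 24 + 8 + 10 = 71
σ = (1, 2, 3, 0): 29 + 24 + 18 + 22 = 93
σ = (1, 3, 0, 2): 29 + (-9) + 8 + 16 = 44
σ = (1, 3, 2, 0): 29 + (-9) + 2 + 22 = 44
σ = (2, 0, 1, 3): 0 + (-6) + 25 + 10 = 29
σ = (2, 0, 3, 1): 0 + (-6) + 18 + (-7) = 5
σ = (2, 1, 0, 3): 0 + 23 + 8 + 10 = 41
σ = (2, 1, 3, 0): 0 + 23 + 18 + 22 = 63
σ = (2, 3, 0, 1): 0 + (-9) + 8 + (-7) = -8
σ = (2, 3, 1, 0): 0 + (-9) + 25 + 22 = 38
σ = (3, 0, 1, 2): 8 + (-6) + 25 + 16 = 43
σ = (3, 0, 2, 1): 8 + (-6) + 2 + (-7) = -3
σ = (3, 1, 0, 2): 8 + 23 + 8 + 16 = 55
σ = (3, 1, 2, 0): 8 + 23 + 2 + 22 = 55
σ = (3, 2, 0, 1): 8 + 24 + 8 + (-7) = 33
σ = (3, 2, 1, 0): 8 + 24 + 25 + 22 = 79
Optimal value attained by: σ = (0, 3, 2, 1).
Answer: det⊕(M) = -9; verdict: NONSINGULAR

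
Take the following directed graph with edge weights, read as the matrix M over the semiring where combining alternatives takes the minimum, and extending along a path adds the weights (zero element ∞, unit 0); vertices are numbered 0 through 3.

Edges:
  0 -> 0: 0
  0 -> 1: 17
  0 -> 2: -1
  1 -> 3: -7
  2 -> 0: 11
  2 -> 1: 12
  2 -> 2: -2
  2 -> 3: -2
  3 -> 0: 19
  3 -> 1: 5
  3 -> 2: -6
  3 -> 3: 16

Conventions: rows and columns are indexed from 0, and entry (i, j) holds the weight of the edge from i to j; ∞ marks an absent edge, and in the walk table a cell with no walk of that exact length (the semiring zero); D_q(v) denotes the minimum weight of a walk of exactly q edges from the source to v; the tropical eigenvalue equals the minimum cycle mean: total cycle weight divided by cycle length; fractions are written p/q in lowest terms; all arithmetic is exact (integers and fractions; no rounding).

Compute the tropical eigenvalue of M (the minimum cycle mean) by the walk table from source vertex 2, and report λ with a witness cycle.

q=0: [∞, ∞, 0, ∞]
q=1: [11, 12, -2, -2]
q=2: [9, 3, -8, -4]
q=3: [3, 1, -10, -10]
q=4: [1, -5, -16, -12]
Optimal cycle mean attained by: cycle 2->3->2, total (-2) + (-6), length 2.
Answer: λ = -4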